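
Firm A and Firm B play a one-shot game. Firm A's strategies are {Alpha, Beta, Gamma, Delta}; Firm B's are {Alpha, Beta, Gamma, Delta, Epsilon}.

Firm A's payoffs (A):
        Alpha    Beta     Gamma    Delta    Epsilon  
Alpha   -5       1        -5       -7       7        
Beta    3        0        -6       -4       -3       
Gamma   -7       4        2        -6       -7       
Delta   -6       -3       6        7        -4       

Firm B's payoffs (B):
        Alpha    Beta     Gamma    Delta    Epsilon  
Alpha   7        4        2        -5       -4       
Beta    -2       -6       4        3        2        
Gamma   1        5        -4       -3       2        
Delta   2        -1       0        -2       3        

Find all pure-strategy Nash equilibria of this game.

(Gamma, Beta)

Check mutual best responses: a cell is a NE iff neither player can gain by unilaterally deviating.
Firm A's best responses — vs Alpha: Beta (payoff 3); vs Beta: Gamma (payoff 4); vs Gamma: Delta (payoff 6); vs Delta: Delta (payoff 7); vs Epsilon: Alpha (payoff 7).
Firm B's best responses — vs Alpha: Alpha (payoff 7); vs Beta: Gamma (payoff 4); vs Gamma: Beta (payoff 5); vs Delta: Epsilon (payoff 3).
The only mutual best response is (Gamma, Beta); neither player gains by switching there.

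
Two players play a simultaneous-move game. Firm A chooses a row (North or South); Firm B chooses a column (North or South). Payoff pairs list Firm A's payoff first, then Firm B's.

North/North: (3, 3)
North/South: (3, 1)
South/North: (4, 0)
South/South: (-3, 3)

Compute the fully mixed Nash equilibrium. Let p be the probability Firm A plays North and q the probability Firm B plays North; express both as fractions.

In a mixed NE each player is indifferent between their pure strategies, so the opponent's mix sets the indifference.
Firm B indifferent between North and South: p·3 + (1−p)·0 = p·1 + (1−p)·3 ⟹ 0 + 3p = 3 + (-2)p ⟹ p = 3/5.
Firm A indifferent between North and South: q·3 + (1−q)·3 = q·4 + (1−q)·(-3) ⟹ 3 + 0q = (-3) + 7q ⟹ q = 6/7.

p = 3/5, q = 6/7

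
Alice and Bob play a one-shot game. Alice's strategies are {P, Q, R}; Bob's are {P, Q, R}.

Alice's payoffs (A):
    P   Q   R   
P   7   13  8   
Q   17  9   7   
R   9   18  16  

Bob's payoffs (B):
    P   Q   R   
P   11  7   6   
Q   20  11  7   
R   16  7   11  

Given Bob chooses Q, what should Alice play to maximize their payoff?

R

With Bob fixed at Q, Alice's payoffs are: P → 13, Q → 9, R → 18.
The maximum is 18, achieved by R.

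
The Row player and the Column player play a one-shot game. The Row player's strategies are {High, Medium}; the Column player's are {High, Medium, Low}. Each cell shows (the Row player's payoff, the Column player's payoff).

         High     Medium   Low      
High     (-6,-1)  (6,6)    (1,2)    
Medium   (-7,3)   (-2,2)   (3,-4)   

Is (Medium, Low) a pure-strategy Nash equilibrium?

No

Holding the Column player at Low: the Row player gets 3 from Medium, versus 1 from High. No profitable deviation for the Row player.
Holding the Row player at Medium: the Column player gets -4 from Low but could get 3 by switching to High. The Column player has a profitable deviation.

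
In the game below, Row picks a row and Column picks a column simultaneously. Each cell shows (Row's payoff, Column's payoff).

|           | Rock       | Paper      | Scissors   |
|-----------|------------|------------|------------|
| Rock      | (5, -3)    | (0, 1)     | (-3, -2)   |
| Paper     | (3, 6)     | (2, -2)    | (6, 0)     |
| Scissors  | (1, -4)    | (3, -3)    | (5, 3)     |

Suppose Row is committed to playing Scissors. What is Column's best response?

Scissors

With Row fixed at Scissors, Column's payoffs are: Rock → -4, Paper → -3, Scissors → 3.
The maximum is 3, achieved by Scissors.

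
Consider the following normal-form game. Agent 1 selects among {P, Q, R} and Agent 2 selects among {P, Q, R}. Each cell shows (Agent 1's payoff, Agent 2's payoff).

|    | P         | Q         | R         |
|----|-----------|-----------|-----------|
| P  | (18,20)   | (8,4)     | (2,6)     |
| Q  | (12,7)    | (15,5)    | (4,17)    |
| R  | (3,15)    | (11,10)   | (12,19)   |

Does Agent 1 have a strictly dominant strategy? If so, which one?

None

A strategy is strictly dominant if it gives Agent 1 a strictly higher payoff than every other strategy, against every choice by the opponent.
P is not dominant: against Q, Q gives 15 > 8.
Q is not dominant: against P, P gives 18 > 12.
R is not dominant: against P, P gives 18 > 3.
No single strategy is best against every opponent action.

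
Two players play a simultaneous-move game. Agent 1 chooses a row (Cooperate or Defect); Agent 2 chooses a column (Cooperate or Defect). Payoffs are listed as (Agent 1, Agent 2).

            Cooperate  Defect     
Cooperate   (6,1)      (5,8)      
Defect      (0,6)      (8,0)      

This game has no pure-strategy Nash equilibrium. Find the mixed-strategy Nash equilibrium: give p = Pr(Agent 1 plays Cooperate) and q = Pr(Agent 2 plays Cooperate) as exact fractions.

p = 6/13, q = 1/3

Each player's mixing probability is pinned down by making the *other* player indifferent.
Agent 2 indifferent between Cooperate and Defect: p·1 + (1−p)·6 = p·8 + (1−p)·0 ⟹ 6 + (-5)p = 0 + 8p ⟹ p = 6/13.
Agent 1 indifferent between Cooperate and Defect: q·6 + (1−q)·5 = q·0 + (1−q)·8 ⟹ 5 + 1q = 8 + (-8)q ⟹ q = 1/3.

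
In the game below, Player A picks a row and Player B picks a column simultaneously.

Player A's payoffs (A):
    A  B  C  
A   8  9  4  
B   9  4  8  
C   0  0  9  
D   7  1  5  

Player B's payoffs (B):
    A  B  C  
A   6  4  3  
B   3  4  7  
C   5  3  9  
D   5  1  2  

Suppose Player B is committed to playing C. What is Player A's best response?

With Player B fixed at C, Player A's payoffs are: A → 4, B → 8, C → 9, D → 5.
The maximum is 9, achieved by C.

C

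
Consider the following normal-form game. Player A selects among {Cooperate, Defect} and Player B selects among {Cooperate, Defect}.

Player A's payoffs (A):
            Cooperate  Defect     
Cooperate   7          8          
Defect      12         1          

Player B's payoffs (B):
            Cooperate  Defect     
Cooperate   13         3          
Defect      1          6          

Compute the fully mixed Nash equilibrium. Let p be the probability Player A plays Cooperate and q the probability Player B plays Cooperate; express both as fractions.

In a mixed NE each player is indifferent between their pure strategies, so the opponent's mix sets the indifference.
Player B indifferent between Cooperate and Defect: p·13 + (1−p)·1 = p·3 + (1−p)·6 ⟹ 1 + 12p = 6 + (-3)p ⟹ p = 1/3.
Player A indifferent between Cooperate and Defect: q·7 + (1−q)·8 = q·12 + (1−q)·1 ⟹ 8 + (-1)q = 1 + 11q ⟹ q = 7/12.

p = 1/3, q = 7/12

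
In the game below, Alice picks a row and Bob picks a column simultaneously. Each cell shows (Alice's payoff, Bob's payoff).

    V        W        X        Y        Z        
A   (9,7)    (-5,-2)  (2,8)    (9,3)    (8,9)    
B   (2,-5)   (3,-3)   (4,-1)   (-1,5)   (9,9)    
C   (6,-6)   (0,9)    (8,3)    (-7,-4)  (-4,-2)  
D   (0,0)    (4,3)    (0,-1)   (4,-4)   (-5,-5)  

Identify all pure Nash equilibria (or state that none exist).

Find each player's best response to every opponent strategy; NE are the intersections.
Alice's best responses — vs V: A (payoff 9); vs W: D (payoff 4); vs X: C (payoff 8); vs Y: A (payoff 9); vs Z: B (payoff 9).
Bob's best responses — vs A: Z (payoff 9); vs B: Z (payoff 9); vs C: W (payoff 9); vs D: W (payoff 3).
Mutual best responses occur at (B, Z) and (D, W); at each, neither player gains by switching.

(B, Z) and (D, W)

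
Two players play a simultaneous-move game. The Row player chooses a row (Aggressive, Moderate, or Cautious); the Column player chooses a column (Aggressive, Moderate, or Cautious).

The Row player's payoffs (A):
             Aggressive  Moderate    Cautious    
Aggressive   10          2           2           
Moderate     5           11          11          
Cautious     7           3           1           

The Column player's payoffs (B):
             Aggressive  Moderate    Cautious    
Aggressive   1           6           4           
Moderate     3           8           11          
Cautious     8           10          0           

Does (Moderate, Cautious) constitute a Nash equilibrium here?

Holding the Column player at Cautious: the Row player gets 11 from Moderate, versus 2 from Aggressive, 1 from Cautious. No profitable deviation for the Row player.
Holding the Row player at Moderate: the Column player gets 11 from Cautious, versus 3 from Aggressive, 8 from Moderate. No profitable deviation for the Column player either.

Yes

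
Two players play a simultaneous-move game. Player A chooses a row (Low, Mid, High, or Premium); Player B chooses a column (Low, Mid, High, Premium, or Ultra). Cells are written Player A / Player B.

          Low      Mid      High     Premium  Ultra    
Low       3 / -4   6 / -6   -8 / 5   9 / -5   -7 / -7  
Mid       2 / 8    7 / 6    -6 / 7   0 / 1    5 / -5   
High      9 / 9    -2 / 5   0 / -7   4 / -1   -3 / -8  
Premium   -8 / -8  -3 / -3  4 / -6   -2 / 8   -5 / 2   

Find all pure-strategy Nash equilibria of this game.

(High, Low)

Check mutual best responses: a cell is a NE iff neither player can gain by unilaterally deviating.
Player A's best responses — vs Low: High (payoff 9); vs Mid: Mid (payoff 7); vs High: Premium (payoff 4); vs Premium: Low (payoff 9); vs Ultra: Mid (payoff 5).
Player B's best responses — vs Low: High (payoff 5); vs Mid: Low (payoff 8); vs High: Low (payoff 9); vs Premium: Premium (payoff 8).
The only mutual best response is (High, Low); neither player gains by switching there.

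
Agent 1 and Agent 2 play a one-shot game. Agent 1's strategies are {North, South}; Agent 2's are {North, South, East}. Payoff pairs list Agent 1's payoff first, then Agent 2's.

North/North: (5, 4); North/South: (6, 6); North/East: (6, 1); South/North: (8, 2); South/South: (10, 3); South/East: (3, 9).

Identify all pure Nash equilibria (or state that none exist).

No pure-strategy Nash equilibrium

Check mutual best responses: a cell is a NE iff neither player can gain by unilaterally deviating.
Agent 1's best responses — vs North: South (payoff 8); vs South: South (payoff 10); vs East: North (payoff 6).
Agent 2's best responses — vs North: South (payoff 6); vs South: East (payoff 9).
No cell has both players best-responding. For instance, Agent 1's best reply to North is South, but against South Agent 2 prefers East over North.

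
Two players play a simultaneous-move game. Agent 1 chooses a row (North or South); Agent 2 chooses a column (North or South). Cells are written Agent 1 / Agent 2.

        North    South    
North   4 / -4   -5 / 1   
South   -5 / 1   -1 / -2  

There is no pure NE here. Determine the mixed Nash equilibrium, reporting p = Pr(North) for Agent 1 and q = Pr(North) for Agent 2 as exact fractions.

Each player's mixing probability is pinned down by making the *other* player indifferent.
Agent 2 indifferent between North and South: p·(-4) + (1−p)·1 = p·1 + (1−p)·(-2) ⟹ 1 + (-5)p = (-2) + 3p ⟹ p = 3/8.
Agent 1 indifferent between North and South: q·4 + (1−q)·(-5) = q·(-5) + (1−q)·(-1) ⟹ (-5) + 9q = (-1) + (-4)q ⟹ q = 4/13.

p = 3/8, q = 4/13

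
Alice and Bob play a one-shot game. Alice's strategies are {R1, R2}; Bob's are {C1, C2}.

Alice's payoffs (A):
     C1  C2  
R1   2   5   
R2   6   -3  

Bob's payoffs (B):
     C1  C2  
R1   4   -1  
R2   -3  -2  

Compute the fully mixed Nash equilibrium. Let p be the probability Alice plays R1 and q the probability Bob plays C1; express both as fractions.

Each player's mixing probability is pinned down by making the *other* player indifferent.
Bob indifferent between C1 and C2: p·4 + (1−p)·(-3) = p·(-1) + (1−p)·(-2) ⟹ (-3) + 7p = (-2) + 1p ⟹ p = 1/6.
Alice indifferent between R1 and R2: q·2 + (1−q)·5 = q·6 + (1−q)·(-3) ⟹ 5 + (-3)q = (-3) + 9q ⟹ q = 2/3.

p = 1/6, q = 2/3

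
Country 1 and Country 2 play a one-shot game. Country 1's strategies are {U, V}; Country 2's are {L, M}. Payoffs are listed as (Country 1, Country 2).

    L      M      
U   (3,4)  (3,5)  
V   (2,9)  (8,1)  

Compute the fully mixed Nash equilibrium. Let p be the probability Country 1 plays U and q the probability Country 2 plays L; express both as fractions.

Each player's mixing probability is pinned down by making the *other* player indifferent.
Country 2 indifferent between L and M: p·4 + (1−p)·9 = p·5 + (1−p)·1 ⟹ 9 + (-5)p = 1 + 4p ⟹ p = 8/9.
Country 1 indifferent between U and V: q·3 + (1−q)·3 = q·2 + (1−q)·8 ⟹ 3 + 0q = 8 + (-6)q ⟹ q = 5/6.

p = 8/9, q = 5/6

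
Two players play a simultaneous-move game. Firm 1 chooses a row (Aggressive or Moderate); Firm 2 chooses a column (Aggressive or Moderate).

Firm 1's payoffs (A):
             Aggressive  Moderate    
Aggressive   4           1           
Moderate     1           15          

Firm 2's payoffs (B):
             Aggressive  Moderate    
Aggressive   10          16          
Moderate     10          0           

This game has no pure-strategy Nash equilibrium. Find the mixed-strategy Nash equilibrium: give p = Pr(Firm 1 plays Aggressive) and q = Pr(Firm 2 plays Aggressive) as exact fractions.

Each player's mixing probability is pinned down by making the *other* player indifferent.
Firm 2 indifferent between Aggressive and Moderate: p·10 + (1−p)·10 = p·16 + (1−p)·0 ⟹ 10 + 0p = 0 + 16p ⟹ p = 5/8.
Firm 1 indifferent between Aggressive and Moderate: q·4 + (1−q)·1 = q·1 + (1−q)·15 ⟹ 1 + 3q = 15 + (-14)q ⟹ q = 14/17.

p = 5/8, q = 14/17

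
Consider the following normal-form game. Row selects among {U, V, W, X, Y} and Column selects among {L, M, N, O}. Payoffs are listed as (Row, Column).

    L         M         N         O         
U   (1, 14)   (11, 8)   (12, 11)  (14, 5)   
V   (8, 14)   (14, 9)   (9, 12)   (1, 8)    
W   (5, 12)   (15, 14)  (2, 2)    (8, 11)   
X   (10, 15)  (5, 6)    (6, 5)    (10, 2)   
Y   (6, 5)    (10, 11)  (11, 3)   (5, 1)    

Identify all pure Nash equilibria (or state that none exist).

(W, M) and (X, L)

A profile is a Nash equilibrium when each player is best-responding to the other.
Row's best responses — vs L: X (payoff 10); vs M: W (payoff 15); vs N: U (payoff 12); vs O: U (payoff 14).
Column's best responses — vs U: L (payoff 14); vs V: L (payoff 14); vs W: M (payoff 14); vs X: L (payoff 15); vs Y: M (payoff 11).
Mutual best responses occur at (W, M) and (X, L); at each, neither player gains by switching.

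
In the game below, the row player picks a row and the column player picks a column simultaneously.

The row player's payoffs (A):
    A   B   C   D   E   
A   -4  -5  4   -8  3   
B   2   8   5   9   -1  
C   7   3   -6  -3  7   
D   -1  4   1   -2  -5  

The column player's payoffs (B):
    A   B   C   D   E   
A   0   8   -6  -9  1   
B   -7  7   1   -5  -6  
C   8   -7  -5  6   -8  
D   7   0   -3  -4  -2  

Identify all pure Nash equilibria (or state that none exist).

Find each player's best response to every opponent strategy; NE are the intersections.
The row player's best responses — vs A: C (payoff 7); vs B: B (payoff 8); vs C: B (payoff 5); vs D: B (payoff 9); vs E: C (payoff 7).
The column player's best responses — vs A: B (payoff 8); vs B: B (payoff 7); vs C: A (payoff 8); vs D: A (payoff 7).
Mutual best responses occur at (B, B) and (C, A); at each, neither player gains by switching.

(B, B) and (C, A)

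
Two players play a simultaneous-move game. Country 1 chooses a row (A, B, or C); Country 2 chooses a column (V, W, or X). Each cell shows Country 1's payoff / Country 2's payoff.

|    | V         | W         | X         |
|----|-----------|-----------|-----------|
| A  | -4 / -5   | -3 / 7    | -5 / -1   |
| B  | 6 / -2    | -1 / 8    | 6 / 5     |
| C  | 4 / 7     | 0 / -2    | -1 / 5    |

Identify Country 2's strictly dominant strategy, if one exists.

Check whether one of Country 2's strategies beats all alternatives regardless of what the opponent does.
V is not dominant: against A, W gives 7 > -5.
W is not dominant: against C, V gives 7 > -2.
X is not dominant: against A, W gives 7 > -1.
No single strategy is best against every opponent action.

No strictly dominant strategy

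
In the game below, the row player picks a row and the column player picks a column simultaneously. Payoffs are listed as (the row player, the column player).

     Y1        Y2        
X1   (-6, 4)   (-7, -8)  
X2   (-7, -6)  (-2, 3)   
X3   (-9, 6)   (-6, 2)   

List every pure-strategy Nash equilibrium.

(X1, Y1) and (X2, Y2)

A profile is a Nash equilibrium when each player is best-responding to the other.
The row player's best responses — vs Y1: X1 (payoff -6); vs Y2: X2 (payoff -2).
The column player's best responses — vs X1: Y1 (payoff 4); vs X2: Y2 (payoff 3); vs X3: Y1 (payoff 6).
Mutual best responses occur at (X1, Y1) and (X2, Y2); at each, neither player gains by switching.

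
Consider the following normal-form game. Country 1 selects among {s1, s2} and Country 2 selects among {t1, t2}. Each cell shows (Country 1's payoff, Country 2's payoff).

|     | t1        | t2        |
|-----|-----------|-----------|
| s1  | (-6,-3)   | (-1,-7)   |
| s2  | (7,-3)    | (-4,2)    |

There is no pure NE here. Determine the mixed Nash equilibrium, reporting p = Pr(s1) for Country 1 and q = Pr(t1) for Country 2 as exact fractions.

p = 5/9, q = 3/16

Each player's mixing probability is pinned down by making the *other* player indifferent.
Country 2 indifferent between t1 and t2: p·(-3) + (1−p)·(-3) = p·(-7) + (1−p)·2 ⟹ (-3) + 0p = 2 + (-9)p ⟹ p = 5/9.
Country 1 indifferent between s1 and s2: q·(-6) + (1−q)·(-1) = q·7 + (1−q)·(-4) ⟹ (-1) + (-5)q = (-4) + 11q ⟹ q = 3/16.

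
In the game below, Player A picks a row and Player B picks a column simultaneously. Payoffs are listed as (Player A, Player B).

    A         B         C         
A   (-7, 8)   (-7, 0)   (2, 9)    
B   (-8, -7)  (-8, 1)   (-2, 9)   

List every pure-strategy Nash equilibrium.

(A, C)

A profile is a Nash equilibrium when each player is best-responding to the other.
Player A's best responses — vs A: A (payoff -7); vs B: A (payoff -7); vs C: A (payoff 2).
Player B's best responses — vs A: C (payoff 9); vs B: C (payoff 9).
The only mutual best response is (A, C); neither player gains by switching there.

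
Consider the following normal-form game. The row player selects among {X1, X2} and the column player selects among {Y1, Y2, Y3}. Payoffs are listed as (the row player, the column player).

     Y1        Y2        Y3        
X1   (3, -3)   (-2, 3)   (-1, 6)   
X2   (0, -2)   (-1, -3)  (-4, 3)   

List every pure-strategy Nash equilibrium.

A profile is a Nash equilibrium when each player is best-responding to the other.
The row player's best responses — vs Y1: X1 (payoff 3); vs Y2: X2 (payoff -1); vs Y3: X1 (payoff -1).
The column player's best responses — vs X1: Y3 (payoff 6); vs X2: Y3 (payoff 3).
The only mutual best response is (X1, Y3); neither player gains by switching there.

(X1, Y3)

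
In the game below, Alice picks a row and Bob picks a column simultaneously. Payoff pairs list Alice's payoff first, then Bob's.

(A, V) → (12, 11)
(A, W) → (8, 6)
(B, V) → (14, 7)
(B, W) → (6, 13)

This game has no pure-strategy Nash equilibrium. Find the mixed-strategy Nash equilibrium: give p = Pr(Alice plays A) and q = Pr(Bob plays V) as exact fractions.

p = 6/11, q = 1/2

Each player's mixing probability is pinned down by making the *other* player indifferent.
Bob indifferent between V and W: p·11 + (1−p)·7 = p·6 + (1−p)·13 ⟹ 7 + 4p = 13 + (-7)p ⟹ p = 6/11.
Alice indifferent between A and B: q·12 + (1−q)·8 = q·14 + (1−q)·6 ⟹ 8 + 4q = 6 + 8q ⟹ q = 1/2.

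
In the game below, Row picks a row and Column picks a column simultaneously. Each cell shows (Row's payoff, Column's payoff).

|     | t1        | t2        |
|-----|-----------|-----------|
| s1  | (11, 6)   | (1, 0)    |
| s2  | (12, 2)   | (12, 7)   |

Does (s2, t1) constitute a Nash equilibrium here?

Holding Column at t1: Row gets 12 from s2, versus 11 from s1. No profitable deviation for Row.
Holding Row at s2: Column gets 2 from t1 but could get 7 by switching to t2. Column has a profitable deviation.

No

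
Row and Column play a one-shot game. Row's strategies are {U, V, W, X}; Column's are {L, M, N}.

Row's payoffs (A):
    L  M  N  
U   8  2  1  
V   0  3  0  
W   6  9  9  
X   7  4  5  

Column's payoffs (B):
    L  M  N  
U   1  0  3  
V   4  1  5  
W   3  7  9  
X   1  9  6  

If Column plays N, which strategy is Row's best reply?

W

With Column fixed at N, Row's payoffs are: U → 1, V → 0, W → 9, X → 5.
The maximum is 9, achieved by W.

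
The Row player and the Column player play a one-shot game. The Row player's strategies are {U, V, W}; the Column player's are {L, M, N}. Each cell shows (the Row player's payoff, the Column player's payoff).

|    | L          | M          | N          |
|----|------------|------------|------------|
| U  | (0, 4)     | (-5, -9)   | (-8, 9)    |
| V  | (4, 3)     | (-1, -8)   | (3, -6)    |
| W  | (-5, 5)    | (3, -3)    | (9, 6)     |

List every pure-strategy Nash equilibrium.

Find each player's best response to every opponent strategy; NE are the intersections.
The Row player's best responses — vs L: V (payoff 4); vs M: W (payoff 3); vs N: W (payoff 9).
The Column player's best responses — vs U: N (payoff 9); vs V: L (payoff 3); vs W: N (payoff 6).
Mutual best responses occur at (V, L) and (W, N); at each, neither player gains by switching.

(V, L) and (W, N)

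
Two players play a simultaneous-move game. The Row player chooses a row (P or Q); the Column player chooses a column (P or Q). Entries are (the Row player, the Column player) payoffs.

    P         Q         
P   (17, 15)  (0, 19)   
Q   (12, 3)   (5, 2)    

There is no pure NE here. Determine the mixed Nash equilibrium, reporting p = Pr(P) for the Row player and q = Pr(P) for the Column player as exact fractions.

In a mixed NE each player is indifferent between their pure strategies, so the opponent's mix sets the indifference.
The Column player indifferent between P and Q: p·15 + (1−p)·3 = p·19 + (1−p)·2 ⟹ 3 + 12p = 2 + 17p ⟹ p = 1/5.
The Row player indifferent between P and Q: q·17 + (1−q)·0 = q·12 + (1−q)·5 ⟹ 0 + 17q = 5 + 7q ⟹ q = 1/2.

p = 1/5, q = 1/2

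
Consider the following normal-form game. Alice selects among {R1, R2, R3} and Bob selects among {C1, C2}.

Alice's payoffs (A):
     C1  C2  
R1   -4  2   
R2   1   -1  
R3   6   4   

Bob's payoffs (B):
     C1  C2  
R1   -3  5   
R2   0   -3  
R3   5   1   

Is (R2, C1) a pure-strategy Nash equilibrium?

Holding Bob at C1: Alice gets 1 from R2 but could get 6 by switching to R3. Alice has a profitable deviation.

No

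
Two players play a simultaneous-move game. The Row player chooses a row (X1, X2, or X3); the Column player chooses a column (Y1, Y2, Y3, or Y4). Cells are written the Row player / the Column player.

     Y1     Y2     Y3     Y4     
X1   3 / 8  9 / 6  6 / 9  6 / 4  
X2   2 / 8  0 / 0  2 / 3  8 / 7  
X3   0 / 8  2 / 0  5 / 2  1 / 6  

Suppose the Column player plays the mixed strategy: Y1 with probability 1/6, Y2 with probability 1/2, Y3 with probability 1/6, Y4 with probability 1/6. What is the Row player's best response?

The Row player's best reply maximizes expected payoff against the mix.
X1: (1/6)·3 + (1/2)·9 + (1/6)·6 + (1/6)·6 = 7
X2: (1/6)·2 + (1/2)·0 + (1/6)·2 + (1/6)·8 = 2
X3: (1/6)·0 + (1/2)·2 + (1/6)·5 + (1/6)·1 = 2
Highest expected payoff is 7, from X1.

X1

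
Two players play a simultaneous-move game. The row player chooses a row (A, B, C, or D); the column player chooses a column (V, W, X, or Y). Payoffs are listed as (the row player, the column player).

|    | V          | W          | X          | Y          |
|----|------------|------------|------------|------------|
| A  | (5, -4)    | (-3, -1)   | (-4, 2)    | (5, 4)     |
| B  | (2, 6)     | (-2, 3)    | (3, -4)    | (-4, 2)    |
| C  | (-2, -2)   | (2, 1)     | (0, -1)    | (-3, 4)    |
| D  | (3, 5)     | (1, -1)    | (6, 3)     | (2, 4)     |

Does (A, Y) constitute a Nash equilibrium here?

Yes

Holding the column player at Y: the row player gets 5 from A, versus -4 from B, -3 from C, 2 from D. No profitable deviation for the row player.
Holding the row player at A: the column player gets 4 from Y, versus -4 from V, -1 from W, 2 from X. No profitable deviation for the column player either.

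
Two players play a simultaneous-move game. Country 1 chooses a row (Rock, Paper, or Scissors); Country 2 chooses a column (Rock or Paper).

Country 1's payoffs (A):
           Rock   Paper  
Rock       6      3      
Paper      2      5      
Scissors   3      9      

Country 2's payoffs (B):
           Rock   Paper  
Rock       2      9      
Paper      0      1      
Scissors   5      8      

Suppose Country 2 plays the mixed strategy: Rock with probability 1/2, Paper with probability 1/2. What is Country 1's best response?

Country 1's best reply maximizes expected payoff against the mix.
Rock: (1/2)·6 + (1/2)·3 = 9/2
Paper: (1/2)·2 + (1/2)·5 = 7/2
Scissors: (1/2)·3 + (1/2)·9 = 6
Highest expected payoff is 6, from Scissors.

Scissors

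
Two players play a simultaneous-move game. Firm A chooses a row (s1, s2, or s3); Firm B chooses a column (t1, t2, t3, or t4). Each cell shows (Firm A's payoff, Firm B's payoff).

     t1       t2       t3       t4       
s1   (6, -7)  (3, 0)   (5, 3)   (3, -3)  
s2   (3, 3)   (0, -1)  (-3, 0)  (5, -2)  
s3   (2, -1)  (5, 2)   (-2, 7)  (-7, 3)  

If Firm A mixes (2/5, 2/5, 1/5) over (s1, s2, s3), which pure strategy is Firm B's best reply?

t3

Compute Firm B's expected payoff from each pure strategy against the given mix.
t1: (2/5)·(-7) + (2/5)·3 + (1/5)·(-1) = -9/5
t2: (2/5)·0 + (2/5)·(-1) + (1/5)·2 = 0
t3: (2/5)·3 + (2/5)·0 + (1/5)·7 = 13/5
t4: (2/5)·(-3) + (2/5)·(-2) + (1/5)·3 = -7/5
Highest expected payoff is 13/5, from t3.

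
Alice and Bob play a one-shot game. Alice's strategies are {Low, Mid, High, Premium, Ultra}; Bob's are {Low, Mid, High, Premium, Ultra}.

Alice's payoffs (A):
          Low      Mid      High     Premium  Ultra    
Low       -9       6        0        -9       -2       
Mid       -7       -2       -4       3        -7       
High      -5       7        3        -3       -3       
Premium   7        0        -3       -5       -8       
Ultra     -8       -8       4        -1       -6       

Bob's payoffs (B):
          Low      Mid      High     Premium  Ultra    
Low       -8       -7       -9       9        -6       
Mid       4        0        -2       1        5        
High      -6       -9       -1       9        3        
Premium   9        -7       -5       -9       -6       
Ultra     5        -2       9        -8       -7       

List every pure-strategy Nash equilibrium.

(Premium, Low) and (Ultra, High)

Find each player's best response to every opponent strategy; NE are the intersections.
Alice's best responses — vs Low: Premium (payoff 7); vs Mid: High (payoff 7); vs High: Ultra (payoff 4); vs Premium: Mid (payoff 3); vs Ultra: Low (payoff -2).
Bob's best responses — vs Low: Premium (payoff 9); vs Mid: Ultra (payoff 5); vs High: Premium (payoff 9); vs Premium: Low (payoff 9); vs Ultra: High (payoff 9).
Mutual best responses occur at (Premium, Low) and (Ultra, High); at each, neither player gains by switching.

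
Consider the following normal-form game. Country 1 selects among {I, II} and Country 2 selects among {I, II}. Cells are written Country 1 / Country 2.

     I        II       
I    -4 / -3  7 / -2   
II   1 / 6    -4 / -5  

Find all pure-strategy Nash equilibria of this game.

Check mutual best responses: a cell is a NE iff neither player can gain by unilaterally deviating.
Country 1's best responses — vs I: II (payoff 1); vs II: I (payoff 7).
Country 2's best responses — vs I: II (payoff -2); vs II: I (payoff 6).
Mutual best responses occur at (I, II) and (II, I); at each, neither player gains by switching.

(I, II) and (II, I)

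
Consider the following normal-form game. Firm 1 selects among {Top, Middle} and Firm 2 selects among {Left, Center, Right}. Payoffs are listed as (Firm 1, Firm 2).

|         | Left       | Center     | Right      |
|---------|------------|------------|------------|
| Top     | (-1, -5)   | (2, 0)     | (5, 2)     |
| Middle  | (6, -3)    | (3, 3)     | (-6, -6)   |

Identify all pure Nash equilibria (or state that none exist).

Check mutual best responses: a cell is a NE iff neither player can gain by unilaterally deviating.
Firm 1's best responses — vs Left: Middle (payoff 6); vs Center: Middle (payoff 3); vs Right: Top (payoff 5).
Firm 2's best responses — vs Top: Right (payoff 2); vs Middle: Center (payoff 3).
Mutual best responses occur at (Top, Right) and (Middle, Center); at each, neither player gains by switching.

(Top, Right) and (Middle, Center)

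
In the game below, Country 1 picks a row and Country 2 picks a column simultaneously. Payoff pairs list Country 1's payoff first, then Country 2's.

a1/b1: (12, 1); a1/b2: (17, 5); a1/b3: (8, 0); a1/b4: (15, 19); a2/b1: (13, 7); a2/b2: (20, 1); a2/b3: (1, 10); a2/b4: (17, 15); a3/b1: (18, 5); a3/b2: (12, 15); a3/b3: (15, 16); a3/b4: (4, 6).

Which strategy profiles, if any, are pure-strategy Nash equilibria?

(a2, b4) and (a3, b3)

Check mutual best responses: a cell is a NE iff neither player can gain by unilaterally deviating.
Country 1's best responses — vs b1: a3 (payoff 18); vs b2: a2 (payoff 20); vs b3: a3 (payoff 15); vs b4: a2 (payoff 17).
Country 2's best responses — vs a1: b4 (payoff 19); vs a2: b4 (payoff 15); vs a3: b3 (payoff 16).
Mutual best responses occur at (a2, b4) and (a3, b3); at each, neither player gains by switching.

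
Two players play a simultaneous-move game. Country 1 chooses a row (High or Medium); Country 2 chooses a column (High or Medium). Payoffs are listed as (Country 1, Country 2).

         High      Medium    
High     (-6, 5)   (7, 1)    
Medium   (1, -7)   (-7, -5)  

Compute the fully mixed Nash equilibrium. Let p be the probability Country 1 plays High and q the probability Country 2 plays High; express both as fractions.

p = 1/3, q = 2/3

Each player's mixing probability is pinned down by making the *other* player indifferent.
Country 2 indifferent between High and Medium: p·5 + (1−p)·(-7) = p·1 + (1−p)·(-5) ⟹ (-7) + 12p = (-5) + 6p ⟹ p = 1/3.
Country 1 indifferent between High and Medium: q·(-6) + (1−q)·7 = q·1 + (1−q)·(-7) ⟹ 7 + (-13)q = (-7) + 8q ⟹ q = 2/3.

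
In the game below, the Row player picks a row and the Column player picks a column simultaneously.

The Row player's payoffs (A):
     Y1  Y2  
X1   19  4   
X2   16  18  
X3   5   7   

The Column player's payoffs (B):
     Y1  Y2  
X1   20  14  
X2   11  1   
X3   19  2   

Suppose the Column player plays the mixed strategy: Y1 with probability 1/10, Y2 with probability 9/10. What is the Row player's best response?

X2

The Row player's best reply maximizes expected payoff against the mix.
X1: (1/10)·19 + (9/10)·4 = 11/2
X2: (1/10)·16 + (9/10)·18 = 89/5
X3: (1/10)·5 + (9/10)·7 = 34/5
Highest expected payoff is 89/5, from X2.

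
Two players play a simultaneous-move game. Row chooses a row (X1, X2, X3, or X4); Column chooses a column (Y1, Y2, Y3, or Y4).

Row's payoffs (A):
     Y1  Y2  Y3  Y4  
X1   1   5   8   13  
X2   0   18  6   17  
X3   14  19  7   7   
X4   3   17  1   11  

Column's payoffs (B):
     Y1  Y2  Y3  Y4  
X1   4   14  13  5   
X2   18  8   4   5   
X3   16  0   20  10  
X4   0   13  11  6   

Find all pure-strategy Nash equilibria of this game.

There is no pure-strategy Nash equilibrium

Find each player's best response to every opponent strategy; NE are the intersections.
Row's best responses — vs Y1: X3 (payoff 14); vs Y2: X3 (payoff 19); vs Y3: X1 (payoff 8); vs Y4: X2 (payoff 17).
Column's best responses — vs X1: Y2 (payoff 14); vs X2: Y1 (payoff 18); vs X3: Y3 (payoff 20); vs X4: Y2 (payoff 13).
No cell has both players best-responding. For instance, Row's best reply to Y1 is X3, but against X3 Column prefers Y3 over Y1.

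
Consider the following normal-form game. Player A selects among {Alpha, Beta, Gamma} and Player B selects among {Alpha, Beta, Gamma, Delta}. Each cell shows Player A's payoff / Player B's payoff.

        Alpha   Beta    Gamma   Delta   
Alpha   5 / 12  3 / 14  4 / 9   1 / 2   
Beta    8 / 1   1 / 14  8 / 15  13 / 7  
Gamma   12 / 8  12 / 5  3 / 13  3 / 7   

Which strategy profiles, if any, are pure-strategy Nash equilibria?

Find each player's best response to every opponent strategy; NE are the intersections.
Player A's best responses — vs Alpha: Gamma (payoff 12); vs Beta: Gamma (payoff 12); vs Gamma: Beta (payoff 8); vs Delta: Beta (payoff 13).
Player B's best responses — vs Alpha: Beta (payoff 14); vs Beta: Gamma (payoff 15); vs Gamma: Gamma (payoff 13).
The only mutual best response is (Beta, Gamma); neither player gains by switching there.

(Beta, Gamma)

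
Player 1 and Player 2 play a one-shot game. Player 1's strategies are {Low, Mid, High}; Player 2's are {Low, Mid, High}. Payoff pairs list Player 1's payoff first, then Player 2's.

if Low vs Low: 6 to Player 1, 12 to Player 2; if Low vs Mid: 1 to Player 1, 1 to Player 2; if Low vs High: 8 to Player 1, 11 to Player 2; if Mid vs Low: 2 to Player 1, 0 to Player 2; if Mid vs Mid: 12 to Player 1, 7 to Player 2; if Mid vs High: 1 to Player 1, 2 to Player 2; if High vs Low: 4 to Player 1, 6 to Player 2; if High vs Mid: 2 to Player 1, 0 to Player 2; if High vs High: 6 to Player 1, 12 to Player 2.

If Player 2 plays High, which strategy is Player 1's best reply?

Low

With Player 2 fixed at High, Player 1's payoffs are: Low → 8, Mid → 1, High → 6.
The maximum is 8, achieved by Low.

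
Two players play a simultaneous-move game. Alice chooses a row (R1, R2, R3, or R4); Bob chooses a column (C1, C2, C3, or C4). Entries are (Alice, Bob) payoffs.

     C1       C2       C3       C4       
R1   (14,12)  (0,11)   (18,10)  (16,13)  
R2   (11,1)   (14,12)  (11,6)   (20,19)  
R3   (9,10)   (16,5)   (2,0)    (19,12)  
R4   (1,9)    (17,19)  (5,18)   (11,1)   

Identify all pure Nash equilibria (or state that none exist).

Find each player's best response to every opponent strategy; NE are the intersections.
Alice's best responses — vs C1: R1 (payoff 14); vs C2: R4 (payoff 17); vs C3: R1 (payoff 18); vs C4: R2 (payoff 20).
Bob's best responses — vs R1: C4 (payoff 13); vs R2: C4 (payoff 19); vs R3: C4 (payoff 12); vs R4: C2 (payoff 19).
Mutual best responses occur at (R2, C4) and (R4, C2); at each, neither player gains by switching.

(R2, C4) and (R4, C2)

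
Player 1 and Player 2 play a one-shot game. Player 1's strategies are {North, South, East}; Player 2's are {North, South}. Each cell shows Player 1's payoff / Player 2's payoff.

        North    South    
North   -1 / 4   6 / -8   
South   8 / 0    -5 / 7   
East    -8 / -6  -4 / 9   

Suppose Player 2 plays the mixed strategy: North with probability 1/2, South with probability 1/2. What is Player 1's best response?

North

Player 1's best reply maximizes expected payoff against the mix.
North: (1/2)·(-1) + (1/2)·6 = 5/2
South: (1/2)·8 + (1/2)·(-5) = 3/2
East: (1/2)·(-8) + (1/2)·(-4) = -6
Highest expected payoff is 5/2, from North.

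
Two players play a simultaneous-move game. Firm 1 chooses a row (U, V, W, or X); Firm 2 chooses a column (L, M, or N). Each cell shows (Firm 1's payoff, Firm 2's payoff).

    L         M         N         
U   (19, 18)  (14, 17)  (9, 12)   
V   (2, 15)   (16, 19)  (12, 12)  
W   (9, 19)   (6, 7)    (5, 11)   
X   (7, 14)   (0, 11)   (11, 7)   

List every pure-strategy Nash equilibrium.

Find each player's best response to every opponent strategy; NE are the intersections.
Firm 1's best responses — vs L: U (payoff 19); vs M: V (payoff 16); vs N: V (payoff 12).
Firm 2's best responses — vs U: L (payoff 18); vs V: M (payoff 19); vs W: L (payoff 19); vs X: L (payoff 14).
Mutual best responses occur at (U, L) and (V, M); at each, neither player gains by switching.

(U, L) and (V, M)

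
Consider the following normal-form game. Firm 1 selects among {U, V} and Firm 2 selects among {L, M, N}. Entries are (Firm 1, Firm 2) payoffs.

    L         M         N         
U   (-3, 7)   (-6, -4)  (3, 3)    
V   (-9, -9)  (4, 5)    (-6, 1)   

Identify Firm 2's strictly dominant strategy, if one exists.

Check whether one of Firm 2's strategies beats all alternatives regardless of what the opponent does.
L is not dominant: against V, M gives 5 > -9.
M is not dominant: against U, L gives 7 > -4.
N is not dominant: against U, L gives 7 > 3.
No single strategy is best against every opponent action.

No strictly dominant strategy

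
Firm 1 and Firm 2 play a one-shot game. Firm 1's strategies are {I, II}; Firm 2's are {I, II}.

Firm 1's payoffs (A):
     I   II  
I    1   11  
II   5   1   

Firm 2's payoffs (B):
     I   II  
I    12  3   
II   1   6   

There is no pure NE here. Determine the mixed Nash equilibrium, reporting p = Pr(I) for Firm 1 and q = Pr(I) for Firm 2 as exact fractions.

In a mixed NE each player is indifferent between their pure strategies, so the opponent's mix sets the indifference.
Firm 2 indifferent between I and II: p·12 + (1−p)·1 = p·3 + (1−p)·6 ⟹ 1 + 11p = 6 + (-3)p ⟹ p = 5/14.
Firm 1 indifferent between I and II: q·1 + (1−q)·11 = q·5 + (1−q)·1 ⟹ 11 + (-10)q = 1 + 4q ⟹ q = 5/7.

p = 5/14, q = 5/7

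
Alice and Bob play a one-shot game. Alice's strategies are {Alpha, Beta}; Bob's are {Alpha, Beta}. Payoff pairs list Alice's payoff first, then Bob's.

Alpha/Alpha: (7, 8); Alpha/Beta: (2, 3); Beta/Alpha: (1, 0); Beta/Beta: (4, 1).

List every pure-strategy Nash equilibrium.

Check mutual best responses: a cell is a NE iff neither player can gain by unilaterally deviating.
Alice's best responses — vs Alpha: Alpha (payoff 7); vs Beta: Beta (payoff 4).
Bob's best responses — vs Alpha: Alpha (payoff 8); vs Beta: Beta (payoff 1).
Mutual best responses occur at (Alpha, Alpha) and (Beta, Beta); at each, neither player gains by switching.

(Alpha, Alpha) and (Beta, Beta)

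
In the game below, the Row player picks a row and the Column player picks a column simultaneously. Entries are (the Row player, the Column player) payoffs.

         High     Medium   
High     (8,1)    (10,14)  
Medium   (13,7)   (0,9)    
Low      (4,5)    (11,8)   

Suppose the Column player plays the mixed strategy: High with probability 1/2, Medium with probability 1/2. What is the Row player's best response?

The Row player's best reply maximizes expected payoff against the mix.
High: (1/2)·8 + (1/2)·10 = 9
Medium: (1/2)·13 + (1/2)·0 = 13/2
Low: (1/2)·4 + (1/2)·11 = 15/2
Highest expected payoff is 9, from High.

High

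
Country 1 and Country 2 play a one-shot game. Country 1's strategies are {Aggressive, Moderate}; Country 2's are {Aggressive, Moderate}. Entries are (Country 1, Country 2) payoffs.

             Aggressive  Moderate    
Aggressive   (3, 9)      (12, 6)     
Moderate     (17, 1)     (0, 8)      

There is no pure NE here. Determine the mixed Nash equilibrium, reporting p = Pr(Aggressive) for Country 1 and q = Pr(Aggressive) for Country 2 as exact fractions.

Each player's mixing probability is pinned down by making the *other* player indifferent.
Country 2 indifferent between Aggressive and Moderate: p·9 + (1−p)·1 = p·6 + (1−p)·8 ⟹ 1 + 8p = 8 + (-2)p ⟹ p = 7/10.
Country 1 indifferent between Aggressive and Moderate: q·3 + (1−q)·12 = q·17 + (1−q)·0 ⟹ 12 + (-9)q = 0 + 17q ⟹ q = 6/13.

p = 7/10, q = 6/13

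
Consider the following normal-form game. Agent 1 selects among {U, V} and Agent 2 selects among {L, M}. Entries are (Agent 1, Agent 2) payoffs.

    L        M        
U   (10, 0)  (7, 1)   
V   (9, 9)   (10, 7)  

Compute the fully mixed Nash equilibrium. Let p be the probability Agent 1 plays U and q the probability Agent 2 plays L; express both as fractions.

p = 2/3, q = 3/4

Each player's mixing probability is pinned down by making the *other* player indifferent.
Agent 2 indifferent between L and M: p·0 + (1−p)·9 = p·1 + (1−p)·7 ⟹ 9 + (-9)p = 7 + (-6)p ⟹ p = 2/3.
Agent 1 indifferent between U and V: q·10 + (1−q)·7 = q·9 + (1−q)·10 ⟹ 7 + 3q = 10 + (-1)q ⟹ q = 3/4.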